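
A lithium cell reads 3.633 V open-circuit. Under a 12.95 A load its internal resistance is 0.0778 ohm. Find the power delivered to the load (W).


Step 1: V_terminal = OCV - I*R = 3.633 - 12.95 * 0.0778 = 2.6255 V
Step 2: P_out = V_terminal * I = 2.6255 * 12.95 = 34.00 W

34.00 W


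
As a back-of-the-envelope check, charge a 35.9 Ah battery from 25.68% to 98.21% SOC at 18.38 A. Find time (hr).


Step 1: dSOC = 98.21% - 25.68% = 72.53%
Step 2: delta_Ah = 35.9 * 72.53 / 100 = 26.038 Ah
Step 3: t = 26.038 / 18.38 = 1.417 hr

1.417 hr


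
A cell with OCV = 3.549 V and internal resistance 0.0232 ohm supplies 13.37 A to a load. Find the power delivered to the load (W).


Step 1: V_terminal = OCV - I*R = 3.549 - 13.37 * 0.0232 = 3.2388 V
Step 2: P_out = V_terminal * I = 3.2388 * 13.37 = 43.30 W

43.30 W


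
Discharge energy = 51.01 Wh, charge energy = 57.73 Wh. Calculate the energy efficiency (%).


eta_e = E_dis / E_chg * 100 = 51.01 / 57.73 * 100 = 88.36%

88.36%


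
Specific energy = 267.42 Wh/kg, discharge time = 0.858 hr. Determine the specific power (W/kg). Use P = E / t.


P_specific = E / t = 267.42 / 0.858 = 311.7 W/kg

311.7 W/kg


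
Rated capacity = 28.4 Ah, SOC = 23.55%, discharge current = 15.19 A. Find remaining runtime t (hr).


Step 1: remaining = SOC/100 * C_total = 23.55/100 * 28.4 = 6.6882 Ah
Step 2: t = remaining / I = 6.6882 / 15.19 = 0.4403 hr

0.4403 hr


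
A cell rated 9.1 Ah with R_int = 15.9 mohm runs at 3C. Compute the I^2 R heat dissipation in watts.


Convert: R = 15.9 mohm = 0.0159 ohm
Step 1: I = C_rate * capacity = 3 * 9.1 = 27.3 A
Step 2: Q = I^2 * R = 27.3^2 * 0.0159 = 745.29 * 0.0159 = 11.85 W

11.85 W


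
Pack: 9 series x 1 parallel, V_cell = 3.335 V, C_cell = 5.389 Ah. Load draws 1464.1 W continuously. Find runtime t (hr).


Step 1: E_pack = Ns * V_cell * Np * C_cell = 9 * 3.335 * 1 * 5.389 = 161.75 Wh
Step 2: t = E_pack / P = 161.75 / 1464.1 = 0.1105 hr

0.1105 hr


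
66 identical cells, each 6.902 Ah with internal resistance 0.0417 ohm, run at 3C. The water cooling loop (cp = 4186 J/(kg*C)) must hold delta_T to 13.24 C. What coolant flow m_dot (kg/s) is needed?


Step 1: I = 3 * 6.902 = 20.706 A
Step 2: Q_cell = I^2 * R = 20.706^2 * 0.0417 = 17.878 W
Step 3: Q_total = 66 * 17.878 = 1179.9 W
Step 4: m_dot = Q_total / (cp * dT) = 1179.9 / (4186 * 13.24) = 0.02129 kg/s

0.02129 kg/s


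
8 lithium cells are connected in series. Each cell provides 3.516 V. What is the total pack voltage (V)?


V_pack = n * V_cell = 8 * 3.516 = 28.128 V

28.128 V


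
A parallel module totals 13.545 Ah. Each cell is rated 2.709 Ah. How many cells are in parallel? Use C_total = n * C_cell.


n = C_total / C_cell = 13.545 / 2.709 = 5

5


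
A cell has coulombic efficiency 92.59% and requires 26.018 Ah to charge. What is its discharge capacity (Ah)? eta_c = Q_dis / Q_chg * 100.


Q_dis = eta/100 * Q_chg = 92.59/100 * 26.018 = 24.09 Ah

24.09 Ah


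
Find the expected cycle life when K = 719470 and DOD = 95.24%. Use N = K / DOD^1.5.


DOD^1.5 = 929.46
N = K / DOD^1.5 = 719470 / 929.46 = 774.1

774.1 cycles


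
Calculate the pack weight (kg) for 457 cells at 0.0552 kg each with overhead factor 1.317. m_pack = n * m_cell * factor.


Cell mass sum = 457 * 0.0552 = 25.226 kg
With overhead 1.317: m_pack = 25.226 * 1.317 = 33.22 kg

33.22 kg


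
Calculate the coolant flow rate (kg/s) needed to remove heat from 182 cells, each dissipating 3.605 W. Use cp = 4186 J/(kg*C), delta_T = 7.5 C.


Step 1: Total heat Q = 182 * 3.605 W = 656.11 W
Step 2: denom = cp * dT = 4186 * 7.5 = 31395
Step 3: m_dot = 656.11 / 31395 = 0.02090 kg/s

0.02090 kg/s


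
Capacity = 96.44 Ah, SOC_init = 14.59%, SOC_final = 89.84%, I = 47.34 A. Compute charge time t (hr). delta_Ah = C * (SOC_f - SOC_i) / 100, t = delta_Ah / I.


Step 1: dSOC = 89.84% - 14.59% = 75.25%
Step 2: delta_Ah = 96.44 * 75.25 / 100 = 72.571 Ah
Step 3: t = 72.571 / 47.34 = 1.533 hr

1.533 hr


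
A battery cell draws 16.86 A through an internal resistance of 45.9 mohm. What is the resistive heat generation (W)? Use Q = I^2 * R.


Convert: R = 45.9 mohm = 0.0459 ohm
Q = I^2 * R = 16.86^2 * 0.0459 = 13.05 W

13.05 W


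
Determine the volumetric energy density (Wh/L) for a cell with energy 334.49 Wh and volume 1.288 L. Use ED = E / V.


ED = E / V = 334.49 / 1.288 = 259.7 Wh/L

259.7 Wh/L


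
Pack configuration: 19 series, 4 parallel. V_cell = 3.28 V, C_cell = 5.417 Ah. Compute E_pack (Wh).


E = Ns * Vcell * Np * Ccell = 19 * 3.28 * 4 * 5.417 = 1350 Wh

1350 Wh


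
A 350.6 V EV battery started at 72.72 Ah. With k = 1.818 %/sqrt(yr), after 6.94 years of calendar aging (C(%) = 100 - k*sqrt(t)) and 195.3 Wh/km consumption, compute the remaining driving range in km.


Step 1: capacity retention = 100 - 1.818 * sqrt(6.94) = 100 - 1.818 * 2.6344 = 95.211%
Step 2: C_now = 72.72 * 95.211/100 = 69.237 Ah
Step 3: E_pack = V * C_now = 350.6 * 69.237 = 24274 Wh
Step 4: range = E_pack / consumption = 24274 / 195.3 = 124.3 km

124.3 km


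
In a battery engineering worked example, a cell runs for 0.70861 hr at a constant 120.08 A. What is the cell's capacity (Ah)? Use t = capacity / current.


C = I * t = 120.08 * 0.70861 = 85.09 Ah

85.09 Ah


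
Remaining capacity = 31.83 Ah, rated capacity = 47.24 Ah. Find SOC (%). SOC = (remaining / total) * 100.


SOC% = 31.83 / 47.24 * 100 = 67.38%

67.38%


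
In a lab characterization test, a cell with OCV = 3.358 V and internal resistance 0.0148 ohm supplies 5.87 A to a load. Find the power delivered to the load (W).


Step 1: V_terminal = OCV - I*R = 3.358 - 5.87 * 0.0148 = 3.2711 V
Step 2: P_out = V_terminal * I = 3.2711 * 5.87 = 19.20 W

19.20 W


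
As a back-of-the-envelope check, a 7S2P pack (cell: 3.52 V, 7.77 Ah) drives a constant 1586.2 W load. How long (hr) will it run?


Step 1: E_pack = Ns * V_cell * Np * C_cell = 7 * 3.52 * 2 * 7.77 = 382.91 Wh
Step 2: t = E_pack / P = 382.91 / 1586.2 = 0.2414 hr

0.2414 hr


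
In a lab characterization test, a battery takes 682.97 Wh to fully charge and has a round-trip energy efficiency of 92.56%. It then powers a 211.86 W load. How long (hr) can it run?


Step 1: E_discharge = eta/100 * E_charge = 92.56/100 * 682.97 = 632.16 Wh
Step 2: t = E_discharge / P = 632.16 / 211.86 = 2.984 hr

2.984 hr


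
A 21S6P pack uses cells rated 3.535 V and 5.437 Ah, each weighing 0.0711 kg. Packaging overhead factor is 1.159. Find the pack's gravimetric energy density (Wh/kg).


Step 1: V_pack = 21 * 3.535 = 74.235 V
Step 2: C_pack = 6 * 5.437 = 32.622 Ah
Step 3: E_pack = V_pack * C_pack = 74.235 * 32.622 = 2421.7 Wh
Step 4: m_pack = 21 * 6 * 0.0711 * 1.159 = 10.383 kg
Step 5: ED = E_pack / m_pack = 2421.7 / 10.383 = 233.2 Wh/kg

233.2 Wh/kg


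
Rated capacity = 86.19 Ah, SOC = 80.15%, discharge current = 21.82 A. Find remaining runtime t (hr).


Step 1: remaining = SOC/100 * C_total = 80.15/100 * 86.19 = 69.081 Ah
Step 2: t = remaining / I = 69.081 / 21.82 = 3.166 hr

3.166 hr


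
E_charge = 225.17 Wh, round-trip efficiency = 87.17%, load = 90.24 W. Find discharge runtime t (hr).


Step 1: E_discharge = eta/100 * E_charge = 87.17/100 * 225.17 = 196.28 Wh
Step 2: t = E_discharge / P = 196.28 / 90.24 = 2.175 hr

2.175 hr


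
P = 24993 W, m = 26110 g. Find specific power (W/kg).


Convert: m = 26110 g = 26.11 kg
SP = P / m = 24993 / 26.11 = 957.2 W/kg

957.2 W/kg


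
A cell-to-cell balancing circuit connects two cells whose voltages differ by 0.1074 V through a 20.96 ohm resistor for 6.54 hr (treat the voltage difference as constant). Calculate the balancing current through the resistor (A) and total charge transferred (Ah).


First, Ohm's law: I_bal = 0.1074 V / 20.96 ohm = 0.005124 A
Then Q = I * t = 0.005124 A * 6.54 hr = 0.03351 Ah

I=0.005124 A, Q=0.03351 Ah


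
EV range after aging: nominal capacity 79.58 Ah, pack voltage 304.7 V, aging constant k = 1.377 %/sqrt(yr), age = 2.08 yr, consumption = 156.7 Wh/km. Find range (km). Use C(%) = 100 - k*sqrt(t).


Step 1: capacity retention = 100 - 1.377 * sqrt(2.08) = 100 - 1.377 * 1.4422 = 98.014%
Step 2: C_now = 79.58 * 98.014/100 = 78 Ah
Step 3: E_pack = V * C_now = 304.7 * 78 = 23767 Wh
Step 4: range = E_pack / consumption = 23767 / 156.7 = 151.7 km

151.7 km


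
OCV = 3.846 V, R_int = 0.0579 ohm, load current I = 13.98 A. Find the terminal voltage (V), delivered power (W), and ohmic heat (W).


Step 1: V_terminal = OCV - I*R = 3.846 - 13.98 * 0.0579 = 3.0366 V
Step 2: P_out = V_terminal * I = 3.0366 * 13.98 = 42.45 W
Step 3: Q = I^2 * R = 13.98^2 * 0.0579 = 11.32 W

V=3.0366 V, P=42.45 W, Q=11.32 W


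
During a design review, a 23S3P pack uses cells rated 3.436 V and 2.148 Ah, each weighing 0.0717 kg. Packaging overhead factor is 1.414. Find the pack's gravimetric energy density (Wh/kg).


Step 1: V_pack = 23 * 3.436 = 79.028 V
Step 2: C_pack = 3 * 2.148 = 6.444 Ah
Step 3: E_pack = V_pack * C_pack = 79.028 * 6.444 = 509.26 Wh
Step 4: m_pack = 23 * 3 * 0.0717 * 1.414 = 6.9955 kg
Step 5: ED = E_pack / m_pack = 509.26 / 6.9955 = 72.80 Wh/kg

72.80 Wh/kg


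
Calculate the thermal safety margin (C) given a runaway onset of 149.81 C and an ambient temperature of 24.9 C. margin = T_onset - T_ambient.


Safety margin = 149.81 C - 24.9 C = 124.91 C

124.91 C


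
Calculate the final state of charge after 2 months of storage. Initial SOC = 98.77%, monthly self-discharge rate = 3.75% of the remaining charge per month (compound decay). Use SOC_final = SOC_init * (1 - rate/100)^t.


Monthly retention factor = 1 - 3.75/100 = 0.9625
Over 2 months: factor^2 = 0.92641
SOC_final = 98.77 * 0.92641 = 91.50%

91.50%


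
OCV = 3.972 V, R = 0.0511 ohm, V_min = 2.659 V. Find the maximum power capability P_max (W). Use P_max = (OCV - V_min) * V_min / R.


P_max = (OCV - V_min) * V_min / R = (3.972 - 2.659) * 2.659 / 0.0511 = 1.313 * 2.659 / 0.0511 = 68.32 W

68.32 W


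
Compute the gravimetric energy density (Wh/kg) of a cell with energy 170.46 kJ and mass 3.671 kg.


Convert: E = 170.46 kJ = 47.35 Wh
ED = E / m = 47.35 / 3.671 = 12.90 Wh/kg

12.90 Wh/kg


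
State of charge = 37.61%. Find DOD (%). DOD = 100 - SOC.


DOD = 100 - SOC = 100 - 37.61 = 62.39%

62.39%


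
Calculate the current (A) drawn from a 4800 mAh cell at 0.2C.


Convert: capacity = 4800 mAh = 4.8 Ah
I = C_rate * capacity = 0.2 * 4.8 = 0.96 A

0.96 A


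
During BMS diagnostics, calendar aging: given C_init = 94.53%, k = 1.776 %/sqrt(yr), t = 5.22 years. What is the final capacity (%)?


Step 1: sqrt(5.22 yr) = 2.2847
Step 2: drop = 1.776 * 2.2847 = 4.0576
Step 3: C_final = 94.53 - 4.0576 = 90.47%

90.47%


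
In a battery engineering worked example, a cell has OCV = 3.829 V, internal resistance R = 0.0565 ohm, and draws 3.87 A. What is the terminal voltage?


IR drop = 3.87 * 0.0565 = 0.21866 V
V = 3.829 - 0.21866 = 3.610 V

3.610 V


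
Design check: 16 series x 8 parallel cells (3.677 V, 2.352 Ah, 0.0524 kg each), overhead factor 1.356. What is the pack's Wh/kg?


Step 1: V_pack = 16 * 3.677 = 58.832 V
Step 2: C_pack = 8 * 2.352 = 18.816 Ah
Step 3: E_pack = V_pack * C_pack = 58.832 * 18.816 = 1107 Wh
Step 4: m_pack = 16 * 8 * 0.0524 * 1.356 = 9.095 kg
Step 5: ED = E_pack / m_pack = 1107 / 9.095 = 121.7 Wh/kg

121.7 Wh/kg


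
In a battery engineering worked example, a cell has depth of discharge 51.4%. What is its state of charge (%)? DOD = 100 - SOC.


SOC = 100 - DOD = 100 - 51.4 = 48.6%

48.6%


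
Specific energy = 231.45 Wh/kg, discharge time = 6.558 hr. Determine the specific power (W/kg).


P_specific = E / t = 231.45 / 6.558 = 35.29 W/kg

35.29 W/kg


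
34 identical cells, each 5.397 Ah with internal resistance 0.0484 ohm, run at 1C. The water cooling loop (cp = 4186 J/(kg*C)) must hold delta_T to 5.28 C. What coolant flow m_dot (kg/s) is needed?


Step 1: I = 1 * 5.397 = 5.397 A
Step 2: Q_cell = I^2 * R = 5.397^2 * 0.0484 = 1.4098 W
Step 3: Q_total = 34 * 1.4098 = 47.933 W
Step 4: m_dot = Q_total / (cp * dT) = 47.933 / (4186 * 5.28) = 0.002169 kg/s

0.002169 kg/s


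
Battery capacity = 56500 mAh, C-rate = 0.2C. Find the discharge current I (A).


Convert: capacity = 56500 mAh = 56.5 Ah
I = C_rate * capacity = 0.2 * 56.5 = 11.3 A

11.3 A


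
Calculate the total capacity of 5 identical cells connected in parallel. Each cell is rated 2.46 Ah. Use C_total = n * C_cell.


Parallel capacities add: 5 * 2.46 Ah = 12.3 Ah

12.3 Ah


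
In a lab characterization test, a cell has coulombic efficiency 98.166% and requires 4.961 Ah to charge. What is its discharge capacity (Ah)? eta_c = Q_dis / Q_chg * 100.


Q_dis = eta/100 * Q_chg = 98.166/100 * 4.961 = 4.870 Ah

4.870 Ah


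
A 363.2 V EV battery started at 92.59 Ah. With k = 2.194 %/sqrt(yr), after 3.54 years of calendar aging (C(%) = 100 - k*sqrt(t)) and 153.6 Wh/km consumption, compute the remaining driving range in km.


Step 1: capacity retention = 100 - 2.194 * sqrt(3.54) = 100 - 2.194 * 1.8815 = 95.872%
Step 2: C_now = 92.59 * 95.872/100 = 88.768 Ah
Step 3: E_pack = V * C_now = 363.2 * 88.768 = 32241 Wh
Step 4: range = E_pack / consumption = 32241 / 153.6 = 209.9 km

209.9 km


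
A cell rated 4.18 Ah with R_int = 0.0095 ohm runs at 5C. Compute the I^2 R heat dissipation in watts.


Step 1: I = C_rate * capacity = 5 * 4.18 = 20.9 A
Step 2: Q = I^2 * R = 20.9^2 * 0.0095 = 436.81 * 0.0095 = 4.150 W

4.150 W


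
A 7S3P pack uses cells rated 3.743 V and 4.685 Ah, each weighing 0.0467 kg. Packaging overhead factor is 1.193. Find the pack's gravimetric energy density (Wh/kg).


Step 1: V_pack = 7 * 3.743 = 26.201 V
Step 2: C_pack = 3 * 4.685 = 14.055 Ah
Step 3: E_pack = V_pack * C_pack = 26.201 * 14.055 = 368.26 Wh
Step 4: m_pack = 7 * 3 * 0.0467 * 1.193 = 1.17 kg
Step 5: ED = E_pack / m_pack = 368.26 / 1.17 = 314.8 Wh/kg

314.8 Wh/kg


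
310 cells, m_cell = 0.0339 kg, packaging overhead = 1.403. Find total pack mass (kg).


Cell mass sum = 310 * 0.0339 = 10.509 kg
With overhead 1.403: m_pack = 10.509 * 1.403 = 14.74 kg

14.74 kg


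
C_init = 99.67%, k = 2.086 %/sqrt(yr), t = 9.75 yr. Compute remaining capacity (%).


Step 1: sqrt(9.75 yr) = 3.1225
Step 2: drop = 2.086 * 3.1225 = 6.5135
Step 3: C_final = 99.67 - 6.5135 = 93.16%

93.16%


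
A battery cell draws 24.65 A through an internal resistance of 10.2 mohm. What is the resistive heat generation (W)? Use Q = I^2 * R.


Convert: R = 10.2 mohm = 0.0102 ohm
I^2 = 607.62
Q = 607.62 * 0.0102 = 6.198 W

6.198 W


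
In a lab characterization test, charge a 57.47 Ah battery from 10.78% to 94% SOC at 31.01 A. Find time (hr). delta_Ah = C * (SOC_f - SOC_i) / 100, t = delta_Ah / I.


Step 1: dSOC = 94% - 10.78% = 83.22%
Step 2: delta_Ah = 57.47 * 83.22 / 100 = 47.827 Ah
Step 3: t = 47.827 / 31.01 = 1.542 hr

1.542 hr


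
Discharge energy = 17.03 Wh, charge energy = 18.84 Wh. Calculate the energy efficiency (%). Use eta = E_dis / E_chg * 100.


eta_e = E_dis / E_chg * 100 = 17.03 / 18.84 * 100 = 90.39%

90.39%


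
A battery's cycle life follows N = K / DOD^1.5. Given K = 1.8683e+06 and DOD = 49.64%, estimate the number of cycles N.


Step 1: DOD^1.5 = 49.64^1.5 = 349.74
Step 2: N = 1.8683e+06 / 349.74 = 5342 cycles

5342 cycles


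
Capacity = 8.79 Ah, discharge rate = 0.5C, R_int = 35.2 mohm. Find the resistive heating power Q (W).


Convert: R = 35.2 mohm = 0.0352 ohm
Step 1: I = C_rate * capacity = 0.5 * 8.79 = 4.395 A
Step 2: Q = I^2 * R = 4.395^2 * 0.0352 = 19.316 * 0.0352 = 0.6799 W

0.6799 W


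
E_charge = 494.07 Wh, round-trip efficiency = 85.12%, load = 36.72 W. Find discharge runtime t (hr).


Step 1: E_discharge = eta/100 * E_charge = 85.12/100 * 494.07 = 420.55 Wh
Step 2: t = E_discharge / P = 420.55 / 36.72 = 11.45 hr

11.45 hr


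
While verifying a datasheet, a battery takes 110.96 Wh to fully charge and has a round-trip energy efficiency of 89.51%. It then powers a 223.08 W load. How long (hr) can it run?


Step 1: E_discharge = eta/100 * E_charge = 89.51/100 * 110.96 = 99.32 Wh
Step 2: t = E_discharge / P = 99.32 / 223.08 = 0.4452 hr

0.4452 hr


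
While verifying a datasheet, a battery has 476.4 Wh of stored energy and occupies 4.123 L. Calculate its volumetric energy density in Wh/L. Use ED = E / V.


ED = E / V = 476.4 / 4.123 = 115.5 Wh/L

115.5 Wh/L


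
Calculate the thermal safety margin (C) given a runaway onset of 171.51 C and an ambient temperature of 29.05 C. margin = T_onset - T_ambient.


margin = T_onset - T_ambient = 171.51 - 29.05 = 142.46 C

142.46 C


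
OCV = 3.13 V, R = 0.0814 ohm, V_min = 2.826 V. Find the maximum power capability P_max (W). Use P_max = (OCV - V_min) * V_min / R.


P_max = (OCV - V_min) * V_min / R = (3.13 - 2.826) * 2.826 / 0.0814 = 0.304 * 2.826 / 0.0814 = 10.55 W

10.55 W


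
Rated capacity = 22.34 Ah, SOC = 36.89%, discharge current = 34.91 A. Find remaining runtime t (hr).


Step 1: remaining = SOC/100 * C_total = 36.89/100 * 22.34 = 8.2412 Ah
Step 2: t = remaining / I = 8.2412 / 34.91 = 0.2361 hr

0.2361 hr


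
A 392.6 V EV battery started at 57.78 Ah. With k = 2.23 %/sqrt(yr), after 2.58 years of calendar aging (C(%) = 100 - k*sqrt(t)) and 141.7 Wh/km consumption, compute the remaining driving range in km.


Step 1: capacity retention = 100 - 2.23 * sqrt(2.58) = 100 - 2.23 * 1.6062 = 96.418%
Step 2: C_now = 57.78 * 96.418/100 = 55.71 Ah
Step 3: E_pack = V * C_now = 392.6 * 55.71 = 21872 Wh
Step 4: range = E_pack / consumption = 21872 / 141.7 = 154.4 km

154.4 km


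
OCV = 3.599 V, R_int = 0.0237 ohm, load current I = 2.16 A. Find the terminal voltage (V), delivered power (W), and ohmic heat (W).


Step 1: V_terminal = OCV - I*R = 3.599 - 2.16 * 0.0237 = 3.5478 V
Step 2: P_out = V_terminal * I = 3.5478 * 2.16 = 7.663 W
Step 3: Q = I^2 * R = 2.16^2 * 0.0237 = 0.1106 W

V=3.5478 V, P=7.663 W, Q=0.1106 W


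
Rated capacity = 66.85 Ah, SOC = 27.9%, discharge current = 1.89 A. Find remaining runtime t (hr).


Step 1: remaining = SOC/100 * C_total = 27.9/100 * 66.85 = 18.651 Ah
Step 2: t = remaining / I = 18.651 / 1.89 = 9.868 hr

9.868 hr


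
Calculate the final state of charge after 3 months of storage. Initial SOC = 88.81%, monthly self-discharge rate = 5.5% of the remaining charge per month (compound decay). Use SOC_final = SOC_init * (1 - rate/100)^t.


decay = (1 - 5.5/100)^3 = 0.84391
SOC_final = 88.81 * 0.84391 = 74.95%

74.95%


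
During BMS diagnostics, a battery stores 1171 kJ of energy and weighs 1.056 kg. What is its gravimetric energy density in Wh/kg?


Convert: E = 1171 kJ = 325.28 Wh
ED = E / m = 325.28 / 1.056 = 308.0 Wh/kg

308.0 Wh/kg


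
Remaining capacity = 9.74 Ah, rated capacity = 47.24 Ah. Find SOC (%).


SOC% = 9.74 / 47.24 * 100 = 20.62%

20.62%


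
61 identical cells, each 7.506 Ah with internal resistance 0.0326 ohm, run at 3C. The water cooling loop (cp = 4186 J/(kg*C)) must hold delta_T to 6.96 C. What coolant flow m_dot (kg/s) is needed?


Step 1: I = 3 * 7.506 = 22.518 A
Step 2: Q_cell = I^2 * R = 22.518^2 * 0.0326 = 16.53 W
Step 3: Q_total = 61 * 16.53 = 1008.3 W
Step 4: m_dot = Q_total / (cp * dT) = 1008.3 / (4186 * 6.96) = 0.03461 kg/s

0.03461 kg/s


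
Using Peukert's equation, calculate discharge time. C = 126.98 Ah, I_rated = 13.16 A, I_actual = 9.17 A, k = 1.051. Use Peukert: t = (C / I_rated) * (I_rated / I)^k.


Step 1: t_rated = C / I_rated = 126.98 / 13.16 = 9.6489 hr
Step 2: ratio = 13.16 / 9.17 = 1.4351
Step 3: ratio^k = 1.4351^1.051 = 1.4618
Step 4: t = t_rated * ratio^k = 9.6489 * 1.4618 = 14.10 hr

14.10 hr


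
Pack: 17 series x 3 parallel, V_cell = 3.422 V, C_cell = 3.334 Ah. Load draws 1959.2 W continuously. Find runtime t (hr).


Step 1: E_pack = Ns * V_cell * Np * C_cell = 17 * 3.422 * 3 * 3.334 = 581.86 Wh
Step 2: t = E_pack / P = 581.86 / 1959.2 = 0.2970 hr

0.2970 hr


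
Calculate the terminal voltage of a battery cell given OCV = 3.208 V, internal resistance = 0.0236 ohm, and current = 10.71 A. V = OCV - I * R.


IR drop = 10.71 * 0.0236 = 0.25276 V
V = 3.208 - 0.25276 = 2.955 V

2.955 V


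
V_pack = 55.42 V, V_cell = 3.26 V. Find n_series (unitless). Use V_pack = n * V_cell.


Rearranging: n = V_pack / V_cell = 55.42 / 3.26 = 17 cells

17


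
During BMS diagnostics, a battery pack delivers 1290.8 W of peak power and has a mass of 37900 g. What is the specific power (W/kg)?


Convert: m = 37900 g = 37.9 kg
Specific power = 1290.8 W / 37.9 kg = 34.06 W/kg

34.06 W/kg


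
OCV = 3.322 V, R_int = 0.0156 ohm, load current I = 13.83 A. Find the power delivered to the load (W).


Step 1: V_terminal = OCV - I*R = 3.322 - 13.83 * 0.0156 = 3.1063 V
Step 2: P_out = V_terminal * I = 3.1063 * 13.83 = 42.96 W

42.96 W


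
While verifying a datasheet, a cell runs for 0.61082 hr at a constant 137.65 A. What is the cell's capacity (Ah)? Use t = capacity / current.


C = I * t = 137.65 * 0.61082 = 84.08 Ah

84.08 Ah


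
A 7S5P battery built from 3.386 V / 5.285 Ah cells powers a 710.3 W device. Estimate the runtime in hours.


Step 1: E_pack = Ns * V_cell * Np * C_cell = 7 * 3.386 * 5 * 5.285 = 626.33 Wh
Step 2: t = E_pack / P = 626.33 / 710.3 = 0.8818 hr

0.8818 hr


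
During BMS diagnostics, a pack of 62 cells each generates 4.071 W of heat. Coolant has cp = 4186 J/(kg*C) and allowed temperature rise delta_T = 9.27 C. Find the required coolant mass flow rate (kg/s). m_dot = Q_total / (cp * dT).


Step 1: Total heat Q = 62 * 4.071 W = 252.4 W
Step 2: denom = cp * dT = 4186 * 9.27 = 38804
Step 3: m_dot = 252.4 / 38804 = 0.006504 kg/s

0.006504 kg/s


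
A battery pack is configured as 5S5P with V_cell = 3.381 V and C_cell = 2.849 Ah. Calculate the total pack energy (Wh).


V_pack = 5 * 3.381 = 16.905 V
C_pack = 5 * 2.849 = 14.245 Ah
E = V_pack * C_pack = 16.905 * 14.245 = 240.8 Wh

240.8 Wh


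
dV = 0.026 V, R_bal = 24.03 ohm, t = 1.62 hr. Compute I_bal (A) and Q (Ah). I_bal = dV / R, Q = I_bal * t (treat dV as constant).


First, Ohm's law: I_bal = 0.026 V / 24.03 ohm = 0.001082 A
Then Q = I * t = 0.001082 A * 1.62 hr = 0.001753 Ah

I=0.001082 A, Q=0.001753 Ah


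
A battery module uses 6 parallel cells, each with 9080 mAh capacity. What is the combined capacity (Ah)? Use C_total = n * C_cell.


Convert: C_cell = 9080 mAh = 9.08 Ah
C_total = 6 * 9.08 = 54.48 Ah

54.48 Ah


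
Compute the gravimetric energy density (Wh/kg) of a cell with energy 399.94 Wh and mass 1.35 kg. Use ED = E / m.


ED = E / m = 399.94 / 1.35 = 296.3 Wh/kg

296.3 Wh/kg


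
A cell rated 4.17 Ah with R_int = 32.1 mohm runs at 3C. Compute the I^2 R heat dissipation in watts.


Convert: R = 32.1 mohm = 0.0321 ohm
Step 1: I = C_rate * capacity = 3 * 4.17 = 12.51 A
Step 2: Q = I^2 * R = 12.51^2 * 0.0321 = 156.5 * 0.0321 = 5.024 W

5.024 W


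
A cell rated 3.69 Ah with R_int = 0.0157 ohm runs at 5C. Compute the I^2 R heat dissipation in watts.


Step 1: I = C_rate * capacity = 5 * 3.69 = 18.45 A
Step 2: Q = I^2 * R = 18.45^2 * 0.0157 = 340.4 * 0.0157 = 5.344 W

5.344 W


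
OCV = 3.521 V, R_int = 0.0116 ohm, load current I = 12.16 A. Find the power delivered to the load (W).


Step 1: V_terminal = OCV - I*R = 3.521 - 12.16 * 0.0116 = 3.3799 V
Step 2: P_out = V_terminal * I = 3.3799 * 12.16 = 41.10 W

41.10 W


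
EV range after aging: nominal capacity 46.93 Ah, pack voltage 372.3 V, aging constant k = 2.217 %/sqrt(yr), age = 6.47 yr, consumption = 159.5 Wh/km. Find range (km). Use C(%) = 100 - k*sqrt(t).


Step 1: capacity retention = 100 - 2.217 * sqrt(6.47) = 100 - 2.217 * 2.5436 = 94.361%
Step 2: C_now = 46.93 * 94.361/100 = 44.284 Ah
Step 3: E_pack = V * C_now = 372.3 * 44.284 = 16487 Wh
Step 4: range = E_pack / consumption = 16487 / 159.5 = 103.4 km

103.4 km


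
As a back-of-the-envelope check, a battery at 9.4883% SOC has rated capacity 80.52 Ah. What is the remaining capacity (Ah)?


remaining = SOC / 100 * total = 9.4883 / 100 * 80.52 = 7.640 Ah

7.640 Ah


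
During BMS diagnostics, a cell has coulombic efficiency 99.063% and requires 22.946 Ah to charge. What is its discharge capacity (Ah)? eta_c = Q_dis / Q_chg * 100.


Q_dis = eta/100 * Q_chg = 99.063/100 * 22.946 = 22.73 Ah

22.73 Ah


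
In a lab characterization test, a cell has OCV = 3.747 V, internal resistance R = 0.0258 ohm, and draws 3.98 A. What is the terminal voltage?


IR drop = 3.98 * 0.0258 = 0.10268 V
V = 3.747 - 0.10268 = 3.644 V

3.644 V


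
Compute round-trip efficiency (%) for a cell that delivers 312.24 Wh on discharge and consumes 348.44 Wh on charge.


eta_e = E_dis / E_chg * 100 = 312.24 / 348.44 * 100 = 89.61%

89.61%


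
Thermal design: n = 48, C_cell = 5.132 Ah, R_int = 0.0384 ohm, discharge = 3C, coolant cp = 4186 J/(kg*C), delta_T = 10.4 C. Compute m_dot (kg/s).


Step 1: I = 3 * 5.132 = 15.396 A
Step 2: Q_cell = I^2 * R = 15.396^2 * 0.0384 = 9.1022 W
Step 3: Q_total = 48 * 9.1022 = 436.91 W
Step 4: m_dot = Q_total / (cp * dT) = 436.91 / (4186 * 10.4) = 0.01004 kg/s

0.01004 kg/s


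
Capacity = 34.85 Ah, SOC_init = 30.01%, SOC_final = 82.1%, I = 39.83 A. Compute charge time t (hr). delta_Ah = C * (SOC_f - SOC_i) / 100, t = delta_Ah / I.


delta_Ah = 34.85 * (82.1 - 30.01) / 100 = 18.153 Ah
t = delta_Ah / I = 18.153 / 39.83 = 0.4558 hr

0.4558 hr


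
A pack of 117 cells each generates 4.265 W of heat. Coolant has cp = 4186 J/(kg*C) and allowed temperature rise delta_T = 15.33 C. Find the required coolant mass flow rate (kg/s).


Q_total = 117 * 4.265 = 499.01 W
m_dot = Q_total / (cp * dT) = 499.01 / (4186 * 15.33) = 0.007776 kg/s

0.007776 kg/s


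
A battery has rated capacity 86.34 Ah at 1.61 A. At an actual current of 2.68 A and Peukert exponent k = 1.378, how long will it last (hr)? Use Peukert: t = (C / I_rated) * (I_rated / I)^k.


Step 1: t_rated = C / I_rated = 86.34 / 1.61 = 53.627 hr
Step 2: ratio = 1.61 / 2.68 = 0.60075
Step 3: ratio^k = 0.60075^1.378 = 0.4955
Step 4: t = t_rated * ratio^k = 53.627 * 0.4955 = 26.57 hr

26.57 hr


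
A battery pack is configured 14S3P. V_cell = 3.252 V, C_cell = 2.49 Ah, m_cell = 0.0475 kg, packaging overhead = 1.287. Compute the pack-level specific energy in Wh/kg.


Step 1: V_pack = 14 * 3.252 = 45.528 V
Step 2: C_pack = 3 * 2.49 = 7.47 Ah
Step 3: E_pack = V_pack * C_pack = 45.528 * 7.47 = 340.09 Wh
Step 4: m_pack = 14 * 3 * 0.0475 * 1.287 = 2.5676 kg
Step 5: ED = E_pack / m_pack = 340.09 / 2.5676 = 132.5 Wh/kg

132.5 Wh/kg


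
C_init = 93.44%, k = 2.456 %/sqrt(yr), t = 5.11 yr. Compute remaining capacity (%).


Step 1: sqrt(5.11 yr) = 2.2605
Step 2: drop = 2.456 * 2.2605 = 5.5518
Step 3: C_final = 93.44 - 5.5518 = 87.89%

87.89%


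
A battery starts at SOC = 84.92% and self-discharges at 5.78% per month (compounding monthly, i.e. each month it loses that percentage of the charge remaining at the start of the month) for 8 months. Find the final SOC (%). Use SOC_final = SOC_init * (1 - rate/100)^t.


decay = (1 - 5.78/100)^8 = 0.62108
SOC_final = 84.92 * 0.62108 = 52.74%

52.74%


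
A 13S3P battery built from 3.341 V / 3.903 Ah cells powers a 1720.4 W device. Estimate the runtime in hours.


Step 1: E_pack = Ns * V_cell * Np * C_cell = 13 * 3.341 * 3 * 3.903 = 508.56 Wh
Step 2: t = E_pack / P = 508.56 / 1720.4 = 0.2956 hr

0.2956 hr


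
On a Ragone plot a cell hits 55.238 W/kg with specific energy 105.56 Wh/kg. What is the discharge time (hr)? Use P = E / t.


t = E / P = 105.56 / 55.238 = 1.911 hr

1.911 hr


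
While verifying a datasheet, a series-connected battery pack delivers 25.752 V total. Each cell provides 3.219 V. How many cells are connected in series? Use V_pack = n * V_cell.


n = V_pack / V_cell = 25.752 / 3.219 = 8

8


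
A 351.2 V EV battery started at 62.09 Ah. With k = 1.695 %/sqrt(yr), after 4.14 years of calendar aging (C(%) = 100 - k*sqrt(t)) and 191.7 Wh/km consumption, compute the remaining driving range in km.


Step 1: capacity retention = 100 - 1.695 * sqrt(4.14) = 100 - 1.695 * 2.0347 = 96.551%
Step 2: C_now = 62.09 * 96.551/100 = 59.949 Ah
Step 3: E_pack = V * C_now = 351.2 * 59.949 = 21054 Wh
Step 4: range = E_pack / consumption = 21054 / 191.7 = 109.8 km

109.8 km


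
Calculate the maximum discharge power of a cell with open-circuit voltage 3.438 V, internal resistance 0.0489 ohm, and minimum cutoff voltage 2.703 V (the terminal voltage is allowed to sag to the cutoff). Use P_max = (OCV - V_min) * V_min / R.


P_max = (OCV - V_min) * V_min / R = (3.438 - 2.703) * 2.703 / 0.0489 = 0.735 * 2.703 / 0.0489 = 40.63 W

40.63 W


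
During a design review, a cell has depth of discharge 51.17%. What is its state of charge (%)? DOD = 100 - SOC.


SOC = 100 - DOD = 100 - 51.17 = 48.83%

48.83%


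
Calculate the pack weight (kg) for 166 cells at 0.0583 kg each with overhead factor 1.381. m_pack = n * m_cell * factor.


Cell mass sum = 166 * 0.0583 = 9.6778 kg
With overhead 1.381: m_pack = 9.6778 * 1.381 = 13.37 kg

13.37 kg


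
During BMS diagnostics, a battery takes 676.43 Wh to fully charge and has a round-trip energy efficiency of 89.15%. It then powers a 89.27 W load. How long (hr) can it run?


Step 1: E_discharge = eta/100 * E_charge = 89.15/100 * 676.43 = 603.04 Wh
Step 2: t = E_discharge / P = 603.04 / 89.27 = 6.755 hr

6.755 hr


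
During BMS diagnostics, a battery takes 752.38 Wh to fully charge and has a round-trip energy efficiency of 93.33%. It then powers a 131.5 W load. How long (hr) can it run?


Step 1: E_discharge = eta/100 * E_charge = 93.33/100 * 752.38 = 702.2 Wh
Step 2: t = E_discharge / P = 702.2 / 131.5 = 5.340 hr

5.340 hr


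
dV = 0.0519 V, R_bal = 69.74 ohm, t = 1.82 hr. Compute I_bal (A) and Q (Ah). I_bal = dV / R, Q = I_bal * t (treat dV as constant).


I_bal = dV / R = 0.0519 / 69.74 = 7.4419e-04 A
Q = I_bal * t = 7.4419e-04 * 1.82 = 0.001354 Ah

I=7.4419e-04 A, Q=0.001354 Ah


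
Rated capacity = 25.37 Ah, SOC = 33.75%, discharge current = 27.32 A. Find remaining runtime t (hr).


Step 1: remaining = SOC/100 * C_total = 33.75/100 * 25.37 = 8.5624 Ah
Step 2: t = remaining / I = 8.5624 / 27.32 = 0.3134 hr

0.3134 hr


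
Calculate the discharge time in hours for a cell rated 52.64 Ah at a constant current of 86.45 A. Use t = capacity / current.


t = capacity / current = 52.64 / 86.45 = 0.6089 hr

0.6089 hr


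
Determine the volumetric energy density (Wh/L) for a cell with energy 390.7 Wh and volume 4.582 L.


ED = E / V = 390.7 / 4.582 = 85.27 Wh/L

85.27 Wh/L


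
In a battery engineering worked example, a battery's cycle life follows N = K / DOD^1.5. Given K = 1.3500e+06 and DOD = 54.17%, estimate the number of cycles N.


Step 1: DOD^1.5 = 54.17^1.5 = 398.69
Step 2: N = 1.3500e+06 / 398.69 = 3386 cycles

3386 cycles


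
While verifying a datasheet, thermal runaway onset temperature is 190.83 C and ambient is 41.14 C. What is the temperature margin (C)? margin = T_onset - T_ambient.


margin = T_onset - T_ambient = 190.83 - 41.14 = 149.69 C

149.69 C


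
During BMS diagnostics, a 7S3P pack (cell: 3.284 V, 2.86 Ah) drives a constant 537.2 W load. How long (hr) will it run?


Step 1: E_pack = Ns * V_cell * Np * C_cell = 7 * 3.284 * 3 * 2.86 = 197.24 Wh
Step 2: t = E_pack / P = 197.24 / 537.2 = 0.3672 hr

0.3672 hr


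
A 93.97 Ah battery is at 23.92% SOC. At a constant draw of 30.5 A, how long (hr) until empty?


Step 1: remaining = SOC/100 * C_total = 23.92/100 * 93.97 = 22.478 Ah
Step 2: t = remaining / I = 22.478 / 30.5 = 0.7370 hr

0.7370 hr


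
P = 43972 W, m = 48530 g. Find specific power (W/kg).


Convert: m = 48530 g = 48.53 kg
Specific power = 43972 W / 48.53 kg = 906.1 W/kg

906.1 W/kg


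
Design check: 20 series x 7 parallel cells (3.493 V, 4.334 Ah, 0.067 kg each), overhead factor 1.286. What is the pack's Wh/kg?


Step 1: V_pack = 20 * 3.493 = 69.86 V
Step 2: C_pack = 7 * 4.334 = 30.338 Ah
Step 3: E_pack = V_pack * C_pack = 69.86 * 30.338 = 2119.4 Wh
Step 4: m_pack = 20 * 7 * 0.067 * 1.286 = 12.063 kg
Step 5: ED = E_pack / m_pack = 2119.4 / 12.063 = 175.7 Wh/kg

175.7 Wh/kg


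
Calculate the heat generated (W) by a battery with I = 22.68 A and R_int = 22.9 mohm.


Convert: R = 22.9 mohm = 0.0229 ohm
Q = I^2 * R = 22.68^2 * 0.0229 = 11.78 W

11.78 W


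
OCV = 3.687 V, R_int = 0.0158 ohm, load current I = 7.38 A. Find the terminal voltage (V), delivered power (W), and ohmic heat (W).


Step 1: V_terminal = OCV - I*R = 3.687 - 7.38 * 0.0158 = 3.5704 V
Step 2: P_out = V_terminal * I = 3.5704 * 7.38 = 26.35 W
Step 3: Q = I^2 * R = 7.38^2 * 0.0158 = 0.8605 W

V=3.5704 V, P=26.35 W, Q=0.8605 W


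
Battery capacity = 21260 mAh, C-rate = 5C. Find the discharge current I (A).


Convert: capacity = 21260 mAh = 21.26 Ah
I = C_rate * capacity = 5 * 21.26 = 106.3 A

106.3 A


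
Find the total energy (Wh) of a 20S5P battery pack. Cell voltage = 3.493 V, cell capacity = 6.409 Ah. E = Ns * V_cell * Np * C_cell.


V_pack = 20 * 3.493 = 69.86 V
C_pack = 5 * 6.409 = 32.045 Ah
E = V_pack * C_pack = 69.86 * 32.045 = 2239 Wh

2239 Wh


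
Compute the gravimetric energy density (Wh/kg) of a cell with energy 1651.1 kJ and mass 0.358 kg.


Convert: E = 1651.1 kJ = 458.64 Wh
ED = E / m = 458.64 / 0.358 = 1281 Wh/kg

1281 Wh/kg


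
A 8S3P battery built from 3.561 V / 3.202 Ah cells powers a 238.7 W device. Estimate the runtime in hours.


Step 1: E_pack = Ns * V_cell * Np * C_cell = 8 * 3.561 * 3 * 3.202 = 273.66 Wh
Step 2: t = E_pack / P = 273.66 / 238.7 = 1.146 hr

1.146 hr


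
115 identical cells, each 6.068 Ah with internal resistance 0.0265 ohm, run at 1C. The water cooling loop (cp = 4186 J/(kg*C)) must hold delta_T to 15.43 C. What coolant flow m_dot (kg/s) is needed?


Step 1: I = 1 * 6.068 = 6.068 A
Step 2: Q_cell = I^2 * R = 6.068^2 * 0.0265 = 0.97575 W
Step 3: Q_total = 115 * 0.97575 = 112.21 W
Step 4: m_dot = Q_total / (cp * dT) = 112.21 / (4186 * 15.43) = 0.001737 kg/s

0.001737 kg/s


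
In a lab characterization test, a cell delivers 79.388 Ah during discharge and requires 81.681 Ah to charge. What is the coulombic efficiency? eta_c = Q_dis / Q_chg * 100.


Coulombic efficiency = 79.388/81.681 * 100% = 97.19%

97.19%


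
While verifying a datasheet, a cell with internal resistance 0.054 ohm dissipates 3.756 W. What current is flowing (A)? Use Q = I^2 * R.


I = sqrt(Q / R) = sqrt(3.756 / 0.054) = sqrt(69.556) = 8.340 A

8.340 A


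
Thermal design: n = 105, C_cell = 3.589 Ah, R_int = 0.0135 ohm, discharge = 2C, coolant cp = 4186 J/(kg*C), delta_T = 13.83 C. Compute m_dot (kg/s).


Step 1: I = 2 * 3.589 = 7.178 A
Step 2: Q_cell = I^2 * R = 7.178^2 * 0.0135 = 0.69557 W
Step 3: Q_total = 105 * 0.69557 = 73.035 W
Step 4: m_dot = Q_total / (cp * dT) = 73.035 / (4186 * 13.83) = 0.001262 kg/s

0.001262 kg/s


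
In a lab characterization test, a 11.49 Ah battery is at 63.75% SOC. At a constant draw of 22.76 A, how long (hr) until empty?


Step 1: remaining = SOC/100 * C_total = 63.75/100 * 11.49 = 7.3249 Ah
Step 2: t = remaining / I = 7.3249 / 22.76 = 0.3218 hr

0.3218 hr


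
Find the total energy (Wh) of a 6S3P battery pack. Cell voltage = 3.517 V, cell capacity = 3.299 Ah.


V_pack = 6 * 3.517 = 21.102 V
C_pack = 3 * 3.299 = 9.897 Ah
E = V_pack * C_pack = 21.102 * 9.897 = 208.8 Wh

208.8 Wh


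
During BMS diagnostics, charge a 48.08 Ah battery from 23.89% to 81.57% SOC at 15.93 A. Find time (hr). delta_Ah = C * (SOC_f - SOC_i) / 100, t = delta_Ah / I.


Step 1: dSOC = 81.57% - 23.89% = 57.68%
Step 2: delta_Ah = 48.08 * 57.68 / 100 = 27.733 Ah
Step 3: t = 27.733 / 15.93 = 1.741 hr

1.741 hr


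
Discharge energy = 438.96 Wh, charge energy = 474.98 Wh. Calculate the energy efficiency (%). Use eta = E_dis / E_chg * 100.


Round-trip efficiency = 438.96/474.98 * 100% = 92.42%

92.42%


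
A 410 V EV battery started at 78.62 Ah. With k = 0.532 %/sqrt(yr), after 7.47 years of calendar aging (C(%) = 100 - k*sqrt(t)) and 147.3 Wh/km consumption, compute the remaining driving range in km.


Step 1: capacity retention = 100 - 0.532 * sqrt(7.47) = 100 - 0.532 * 2.7331 = 98.546%
Step 2: C_now = 78.62 * 98.546/100 = 77.477 Ah
Step 3: E_pack = V * C_now = 410 * 77.477 = 31766 Wh
Step 4: range = E_pack / consumption = 31766 / 147.3 = 215.7 km

215.7 km


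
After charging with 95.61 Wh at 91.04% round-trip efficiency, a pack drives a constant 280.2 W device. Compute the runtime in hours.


Step 1: E_discharge = eta/100 * E_charge = 91.04/100 * 95.61 = 87.043 Wh
Step 2: t = E_discharge / P = 87.043 / 280.2 = 0.3106 hr

0.3106 hr


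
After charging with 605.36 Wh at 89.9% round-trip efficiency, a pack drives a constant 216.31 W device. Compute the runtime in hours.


Step 1: E_discharge = eta/100 * E_charge = 89.9/100 * 605.36 = 544.22 Wh
Step 2: t = E_discharge / P = 544.22 / 216.31 = 2.516 hr

2.516 hr


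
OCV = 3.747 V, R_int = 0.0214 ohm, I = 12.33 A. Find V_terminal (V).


V = OCV - I*R = 3.747 - 12.33 * 0.0214 = 3.483 V

3.483 V


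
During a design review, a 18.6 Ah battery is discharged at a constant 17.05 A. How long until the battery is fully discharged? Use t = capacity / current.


Runtime = 18.6 Ah / 17.05 A = 1.091 hr

1.091 hr


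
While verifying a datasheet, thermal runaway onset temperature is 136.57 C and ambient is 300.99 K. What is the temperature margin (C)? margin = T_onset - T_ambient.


Convert: T_ambient = 300.99 K = 27.84 C
margin = 136.57 - 27.84 = 108.73 C

108.73 C


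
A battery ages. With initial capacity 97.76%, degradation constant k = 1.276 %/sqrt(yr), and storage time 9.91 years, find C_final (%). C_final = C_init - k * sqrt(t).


sqrt(t) = sqrt(9.91) = 3.148
C_final = 97.76 - 1.276 * 3.148 = 93.74%

93.74%


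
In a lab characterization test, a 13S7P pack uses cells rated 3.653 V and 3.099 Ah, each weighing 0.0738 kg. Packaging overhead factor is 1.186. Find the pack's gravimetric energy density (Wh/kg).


Step 1: V_pack = 13 * 3.653 = 47.489 V
Step 2: C_pack = 7 * 3.099 = 21.693 Ah
Step 3: E_pack = V_pack * C_pack = 47.489 * 21.693 = 1030.2 Wh
Step 4: m_pack = 13 * 7 * 0.0738 * 1.186 = 7.9649 kg
Step 5: ED = E_pack / m_pack = 1030.2 / 7.9649 = 129.3 Wh/kg

129.3 Wh/kg


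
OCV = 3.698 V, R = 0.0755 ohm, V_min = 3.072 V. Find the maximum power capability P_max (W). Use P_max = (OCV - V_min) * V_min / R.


dV = OCV - V_min = 0.626 V (so I_max = dV / R)
P_max = dV * V_min / R = 0.626 * 3.072 / 0.0755 = 25.47 W

25.47 W


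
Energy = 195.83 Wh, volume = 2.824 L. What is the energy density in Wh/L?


ED = E / V = 195.83 / 2.824 = 69.34 Wh/L

69.34 Wh/L


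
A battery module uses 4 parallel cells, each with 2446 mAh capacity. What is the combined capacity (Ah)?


Convert: C_cell = 2446 mAh = 2.446 Ah
C_total = 4 * 2.446 = 9.784 Ah

9.784 Ah


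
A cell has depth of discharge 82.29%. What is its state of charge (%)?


SOC = 100 - DOD = 100 - 82.29 = 17.71%

17.71%


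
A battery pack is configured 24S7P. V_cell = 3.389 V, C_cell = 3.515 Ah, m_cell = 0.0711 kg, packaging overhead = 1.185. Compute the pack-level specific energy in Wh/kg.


Step 1: V_pack = 24 * 3.389 = 81.336 V
Step 2: C_pack = 7 * 3.515 = 24.605 Ah
Step 3: E_pack = V_pack * C_pack = 81.336 * 24.605 = 2001.3 Wh
Step 4: m_pack = 24 * 7 * 0.0711 * 1.185 = 14.155 kg
Step 5: ED = E_pack / m_pack = 2001.3 / 14.155 = 141.4 Wh/kg

141.4 Wh/kg


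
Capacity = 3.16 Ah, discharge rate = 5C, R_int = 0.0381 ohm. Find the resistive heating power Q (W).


Step 1: I = C_rate * capacity = 5 * 3.16 = 15.8 A
Step 2: Q = I^2 * R = 15.8^2 * 0.0381 = 249.64 * 0.0381 = 9.511 W

9.511 W


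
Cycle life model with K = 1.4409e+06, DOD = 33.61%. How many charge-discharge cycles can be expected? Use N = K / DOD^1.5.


Step 1: DOD^1.5 = 33.61^1.5 = 194.85
Step 2: N = 1.4409e+06 / 194.85 = 7395 cycles

7395 cycles
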